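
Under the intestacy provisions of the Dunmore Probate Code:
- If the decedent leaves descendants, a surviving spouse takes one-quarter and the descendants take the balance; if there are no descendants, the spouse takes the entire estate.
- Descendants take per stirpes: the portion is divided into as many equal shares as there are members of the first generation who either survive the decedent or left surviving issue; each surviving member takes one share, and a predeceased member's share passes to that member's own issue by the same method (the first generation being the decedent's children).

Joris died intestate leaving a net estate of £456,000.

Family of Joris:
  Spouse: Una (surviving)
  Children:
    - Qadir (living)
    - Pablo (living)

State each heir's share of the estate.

Una takes one-quarter of £456,000 = £114,000. The remaining £342,000 passes to the descendants.
The descendants' portion (£342,000) is divided into 2 shares of £171,000: Qadir and Pablo each take £171,000.

Una: £114,000; Qadir: £171,000; Pablo: £171,000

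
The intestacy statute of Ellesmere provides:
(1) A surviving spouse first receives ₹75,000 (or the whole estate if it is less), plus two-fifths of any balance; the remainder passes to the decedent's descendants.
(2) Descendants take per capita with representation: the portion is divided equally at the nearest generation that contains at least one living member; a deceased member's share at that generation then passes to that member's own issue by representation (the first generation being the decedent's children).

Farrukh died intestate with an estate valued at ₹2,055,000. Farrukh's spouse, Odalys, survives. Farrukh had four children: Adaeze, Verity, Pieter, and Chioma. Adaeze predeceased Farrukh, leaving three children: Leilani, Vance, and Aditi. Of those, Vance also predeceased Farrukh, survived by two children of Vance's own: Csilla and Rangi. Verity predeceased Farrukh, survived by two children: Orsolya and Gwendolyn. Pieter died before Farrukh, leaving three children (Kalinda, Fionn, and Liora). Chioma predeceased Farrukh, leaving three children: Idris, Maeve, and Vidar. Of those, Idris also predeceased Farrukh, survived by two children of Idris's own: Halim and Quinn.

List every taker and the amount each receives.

Odalys: ₹867,000; Leilani: ₹108,000; Csilla: ₹54,000; Rangi: ₹54,000; Aditi: ₹108,000; Orsolya: ₹108,000; Gwendolyn: ₹108,000; Kalinda: ₹108,000; Fionn: ₹108,000; Liora: ₹108,000; Halim: ₹54,000; Quinn: ₹54,000; Maeve: ₹108,000; Vidar: ₹108,000

Odalys first takes ₹75,000, leaving a balance of ₹1,980,000. Odalys then takes two-fifths of the balance (₹792,000), for a total of ₹867,000. The remaining ₹1,188,000 passes to the descendants.
No child survives, so the initial division is made at the grandchildren's generation.
The descendants' portion (₹1,188,000) is divided into 11 shares of ₹108,000: Leilani, Aditi, Orsolya, Gwendolyn, Kalinda, Fionn, Liora, Maeve, and Vidar each take ₹108,000; Vance's ₹108,000 share passes to Vance's issue; Idris's ₹108,000 share passes to Idris's issue.
Vance's share (₹108,000) is divided into 2 shares of ₹54,000: Csilla and Rangi each take ₹54,000.
Idris's share (₹108,000) is divided into 2 shares of ₹54,000: Halim and Quinn each take ₹54,000.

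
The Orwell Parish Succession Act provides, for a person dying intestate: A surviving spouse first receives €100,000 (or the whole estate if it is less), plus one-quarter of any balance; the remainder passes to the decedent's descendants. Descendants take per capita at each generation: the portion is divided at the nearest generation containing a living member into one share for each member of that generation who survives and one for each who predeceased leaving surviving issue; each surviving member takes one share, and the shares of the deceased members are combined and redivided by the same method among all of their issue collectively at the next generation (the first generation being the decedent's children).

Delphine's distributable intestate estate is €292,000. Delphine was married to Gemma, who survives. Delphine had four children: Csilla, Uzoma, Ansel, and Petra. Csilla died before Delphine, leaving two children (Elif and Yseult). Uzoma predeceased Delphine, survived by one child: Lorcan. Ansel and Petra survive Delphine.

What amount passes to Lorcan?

Lorcan receives €24,000.

Gemma first takes €100,000, leaving a balance of €192,000. Gemma then takes one-quarter of the balance (€48,000), for a total of €148,000. The remaining €144,000 passes to the descendants.
The descendants' portion (€144,000) is divided at the children's generation into 4 shares of €36,000. Ansel and Petra each take €36,000. The 2 shares of the deceased (Csilla and Uzoma) are combined into a pool of €72,000.
That pool (€72,000) is divided at the grandchildren's generation equally among Elif, Yseult, and Lorcan: €24,000 each.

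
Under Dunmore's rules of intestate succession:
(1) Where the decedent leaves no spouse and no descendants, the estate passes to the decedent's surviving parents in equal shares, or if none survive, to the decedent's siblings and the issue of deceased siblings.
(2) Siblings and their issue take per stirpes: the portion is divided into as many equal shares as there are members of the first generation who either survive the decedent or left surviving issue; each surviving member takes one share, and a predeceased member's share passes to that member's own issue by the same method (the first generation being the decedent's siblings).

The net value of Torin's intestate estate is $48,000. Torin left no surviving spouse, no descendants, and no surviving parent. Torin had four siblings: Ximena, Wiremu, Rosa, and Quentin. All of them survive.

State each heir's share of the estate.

The entire $48,000 passes to the siblings and their issue.
That amount ($48,000) is divided into 4 shares of $12,000: Ximena, Wiremu, Rosa, and Quentin each take $12,000.

Ximena: $12,000; Wiremu: $12,000; Rosa: $12,000; Quentin: $12,000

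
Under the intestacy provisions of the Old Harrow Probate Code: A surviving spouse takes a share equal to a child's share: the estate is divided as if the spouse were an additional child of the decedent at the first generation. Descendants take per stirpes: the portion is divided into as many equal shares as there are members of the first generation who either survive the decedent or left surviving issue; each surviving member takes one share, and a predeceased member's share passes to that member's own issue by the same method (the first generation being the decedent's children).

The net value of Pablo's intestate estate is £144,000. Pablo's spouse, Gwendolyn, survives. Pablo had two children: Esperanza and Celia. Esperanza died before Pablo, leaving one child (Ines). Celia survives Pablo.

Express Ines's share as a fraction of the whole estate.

The spouse counts as an additional share at the children's level, so there are 3 primary shares of £48,000. Gwendolyn takes one such share (£48,000).
The children's combined portion (£96,000) is divided into 2 shares of £48,000: Celia takes £48,000; Esperanza's £48,000 share passes to Esperanza's issue.
Esperanza's share (£48,000) passes entirely to Ines.

Ines receives 1/3 of the estate.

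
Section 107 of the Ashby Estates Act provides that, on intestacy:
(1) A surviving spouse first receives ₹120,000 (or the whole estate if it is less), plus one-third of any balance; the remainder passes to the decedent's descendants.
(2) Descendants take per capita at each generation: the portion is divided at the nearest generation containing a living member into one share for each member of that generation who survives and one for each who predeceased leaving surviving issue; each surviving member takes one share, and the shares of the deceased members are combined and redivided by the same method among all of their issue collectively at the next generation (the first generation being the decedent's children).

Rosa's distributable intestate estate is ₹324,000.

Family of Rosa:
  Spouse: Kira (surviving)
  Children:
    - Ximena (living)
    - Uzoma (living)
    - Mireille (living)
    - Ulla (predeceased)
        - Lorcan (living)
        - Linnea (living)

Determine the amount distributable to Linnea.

Linnea receives ₹17,000.

Kira first takes ₹120,000, leaving a balance of ₹204,000. Kira then takes one-third of the balance (₹68,000), for a total of ₹188,000. The remaining ₹136,000 passes to the descendants.
The descendants' portion (₹136,000) is divided at the children's generation into 4 shares of ₹34,000. Ximena, Uzoma, and Mireille each take ₹34,000. The remaining share for the deceased Ulla (₹34,000) is carried to the next generation.
That pool (₹34,000) is divided at the grandchildren's generation equally among Lorcan and Linnea: ₹17,000 each.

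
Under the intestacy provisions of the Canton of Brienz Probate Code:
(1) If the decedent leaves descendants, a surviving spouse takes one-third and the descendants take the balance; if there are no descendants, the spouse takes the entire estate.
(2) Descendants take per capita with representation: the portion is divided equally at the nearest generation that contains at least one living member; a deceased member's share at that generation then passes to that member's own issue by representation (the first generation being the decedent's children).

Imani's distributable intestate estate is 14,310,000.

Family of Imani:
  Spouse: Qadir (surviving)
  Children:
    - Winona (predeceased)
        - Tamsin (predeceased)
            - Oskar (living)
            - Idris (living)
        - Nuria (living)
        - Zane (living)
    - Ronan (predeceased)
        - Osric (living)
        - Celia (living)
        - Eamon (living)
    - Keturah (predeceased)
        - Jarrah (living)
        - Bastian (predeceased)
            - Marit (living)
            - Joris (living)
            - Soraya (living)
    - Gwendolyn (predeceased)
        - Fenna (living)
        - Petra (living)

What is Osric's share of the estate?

Qadir takes one-third of 14,310,000 = 4,770,000. The remaining 9,540,000 passes to the descendants.
No child survives, so the initial division is made at the grandchildren's generation.
The descendants' portion (9,540,000) is divided into 10 shares of 954,000: Nuria, Zane, Osric, Celia, Eamon, Jarrah, Fenna, and Petra each take 954,000; Tamsin's 954,000 share passes to Tamsin's issue; Bastian's 954,000 share passes to Bastian's issue.
Tamsin's share (954,000) is divided into 2 shares of 477,000: Oskar and Idris each take 477,000.
Bastian's share (954,000) is divided into 3 shares of 318,000: Marit, Joris, and Soraya each take 318,000.

Osric receives 954,000.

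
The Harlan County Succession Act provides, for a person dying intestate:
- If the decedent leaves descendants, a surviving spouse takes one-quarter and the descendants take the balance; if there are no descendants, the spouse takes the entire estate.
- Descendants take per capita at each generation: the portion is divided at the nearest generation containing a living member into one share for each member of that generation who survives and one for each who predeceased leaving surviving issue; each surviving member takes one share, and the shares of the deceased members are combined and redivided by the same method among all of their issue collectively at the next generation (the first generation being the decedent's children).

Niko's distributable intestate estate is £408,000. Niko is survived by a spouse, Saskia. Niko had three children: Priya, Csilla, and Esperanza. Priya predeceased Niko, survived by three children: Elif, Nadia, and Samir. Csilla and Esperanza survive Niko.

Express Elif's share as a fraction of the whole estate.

Elif receives 1/12 of the estate.

Saskia takes one-quarter of £408,000 = £102,000. The remaining £306,000 passes to the descendants.
The descendants' portion (£306,000) is divided at the children's generation into 3 shares of £102,000. Csilla and Esperanza each take £102,000. The remaining share for the deceased Priya (£102,000) is carried to the next generation.
That pool (£102,000) is divided at the grandchildren's generation equally among Elif, Nadia, and Samir: £34,000 each.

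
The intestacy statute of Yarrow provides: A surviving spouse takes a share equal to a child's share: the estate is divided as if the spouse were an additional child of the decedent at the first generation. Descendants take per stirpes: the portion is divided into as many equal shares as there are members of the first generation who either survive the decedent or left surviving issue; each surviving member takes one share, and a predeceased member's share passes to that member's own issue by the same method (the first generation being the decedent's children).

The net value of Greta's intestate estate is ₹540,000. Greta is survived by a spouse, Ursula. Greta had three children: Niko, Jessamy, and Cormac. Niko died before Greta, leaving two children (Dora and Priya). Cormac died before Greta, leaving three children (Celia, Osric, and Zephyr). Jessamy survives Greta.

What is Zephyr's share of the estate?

Zephyr receives ₹45,000.

The spouse counts as an additional share at the children's level, so there are 4 primary shares of ₹135,000. Ursula takes one such share (₹135,000).
The children's combined portion (₹405,000) is divided into 3 shares of ₹135,000: Jessamy takes ₹135,000; Niko's ₹135,000 share passes to Niko's issue; Cormac's ₹135,000 share passes to Cormac's issue.
Niko's share (₹135,000) is divided into 2 shares of ₹67,500: Dora and Priya each take ₹67,500.
Cormac's share (₹135,000) is divided into 3 shares of ₹45,000: Celia, Osric, and Zephyr each take ₹45,000.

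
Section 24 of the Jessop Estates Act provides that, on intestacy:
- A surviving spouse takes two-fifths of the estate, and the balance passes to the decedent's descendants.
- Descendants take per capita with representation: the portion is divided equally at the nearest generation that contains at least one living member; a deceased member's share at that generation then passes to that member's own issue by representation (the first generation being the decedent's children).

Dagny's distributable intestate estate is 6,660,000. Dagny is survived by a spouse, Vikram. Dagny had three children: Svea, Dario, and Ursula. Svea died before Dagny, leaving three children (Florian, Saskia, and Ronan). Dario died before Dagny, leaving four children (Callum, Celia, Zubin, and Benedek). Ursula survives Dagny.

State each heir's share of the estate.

Vikram: 2,664,000; Florian: 444,000; Saskia: 444,000; Ronan: 444,000; Callum: 333,000; Celia: 333,000; Zubin: 333,000; Benedek: 333,000; Ursula: 1,332,000

Vikram takes two-fifths of 6,660,000 = 2,664,000. The remaining 3,996,000 passes to the descendants.
The descendants' portion (3,996,000) is divided into 3 shares of 1,332,000: Ursula takes 1,332,000; Svea's 1,332,000 share passes to Svea's issue; Dario's 1,332,000 share passes to Dario's issue.
Svea's share (1,332,000) is divided into 3 shares of 444,000: Florian, Saskia, and Ronan each take 444,000.
Dario's share (1,332,000) is divided into 4 shares of 333,000: Callum, Celia, Zubin, and Benedek each take 333,000.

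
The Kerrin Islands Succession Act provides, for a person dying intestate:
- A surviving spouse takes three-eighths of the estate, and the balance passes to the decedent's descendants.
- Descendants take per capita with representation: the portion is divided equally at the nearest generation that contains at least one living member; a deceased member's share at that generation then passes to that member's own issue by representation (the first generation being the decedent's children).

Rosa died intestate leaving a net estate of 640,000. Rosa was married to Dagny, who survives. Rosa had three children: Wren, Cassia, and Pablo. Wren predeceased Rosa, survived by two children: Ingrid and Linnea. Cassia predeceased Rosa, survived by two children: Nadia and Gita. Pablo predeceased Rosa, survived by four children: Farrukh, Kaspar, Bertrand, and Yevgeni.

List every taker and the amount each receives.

Dagny takes three-eighths of 640,000 = 240,000. The remaining 400,000 passes to the descendants.
No child survives, so the initial division is made at the grandchildren's generation.
The descendants' portion (400,000) is divided into 8 shares of 50,000: Ingrid, Linnea, Nadia, Gita, Farrukh, Kaspar, Bertrand, and Yevgeni each take 50,000.

Dagny: 240,000; Ingrid: 50,000; Linnea: 50,000; Nadia: 50,000; Gita: 50,000; Farrukh: 50,000; Kaspar: 50,000; Bertrand: 50,000; Yevgeni: 50,000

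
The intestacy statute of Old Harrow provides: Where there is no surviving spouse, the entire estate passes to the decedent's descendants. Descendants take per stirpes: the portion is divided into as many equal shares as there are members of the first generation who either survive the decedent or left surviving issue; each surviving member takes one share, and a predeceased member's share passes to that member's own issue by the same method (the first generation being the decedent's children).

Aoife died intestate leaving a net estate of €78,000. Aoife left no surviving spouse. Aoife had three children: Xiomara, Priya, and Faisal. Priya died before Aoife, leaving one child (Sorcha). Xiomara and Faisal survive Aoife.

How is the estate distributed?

The entire €78,000 passes to the descendants.
That amount (€78,000) is divided into 3 shares of €26,000: Xiomara and Faisal each take €26,000; Priya's €26,000 share passes to Priya's issue.
Priya's share (€26,000) passes entirely to Sorcha.

Xiomara: €26,000; Sorcha: €26,000; Faisal: €26,000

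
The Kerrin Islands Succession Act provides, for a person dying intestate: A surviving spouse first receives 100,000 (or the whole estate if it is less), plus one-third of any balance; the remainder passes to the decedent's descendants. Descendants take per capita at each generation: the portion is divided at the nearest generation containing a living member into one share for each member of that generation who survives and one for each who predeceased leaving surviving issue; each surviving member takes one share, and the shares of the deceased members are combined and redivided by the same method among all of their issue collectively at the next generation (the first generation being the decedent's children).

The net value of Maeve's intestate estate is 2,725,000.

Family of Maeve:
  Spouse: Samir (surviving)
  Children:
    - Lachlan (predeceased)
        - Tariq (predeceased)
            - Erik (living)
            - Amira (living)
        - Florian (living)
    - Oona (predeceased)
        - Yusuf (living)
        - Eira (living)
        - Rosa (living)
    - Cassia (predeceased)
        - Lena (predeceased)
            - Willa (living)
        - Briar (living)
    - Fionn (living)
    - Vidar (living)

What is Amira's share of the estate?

Samir first takes 100,000, leaving a balance of 2,625,000. Samir then takes one-third of the balance (875,000), for a total of 975,000. The remaining 1,750,000 passes to the descendants.
The descendants' portion (1,750,000) is divided at the children's generation into 5 shares of 350,000. Fionn and Vidar each take 350,000. The 3 shares of the deceased (Lachlan, Oona, and Cassia) are combined into a pool of 1,050,000.
That pool (1,050,000) is divided at the grandchildren's generation into 7 shares of 150,000. Florian, Yusuf, Eira, Rosa, and Briar each take 150,000. The 2 shares of the deceased (Tariq and Lena) are combined into a pool of 300,000.
That pool (300,000) is divided at the great-grandchildren's generation equally among Erik, Amira, and Willa: 100,000 each.

Amira receives 100,000.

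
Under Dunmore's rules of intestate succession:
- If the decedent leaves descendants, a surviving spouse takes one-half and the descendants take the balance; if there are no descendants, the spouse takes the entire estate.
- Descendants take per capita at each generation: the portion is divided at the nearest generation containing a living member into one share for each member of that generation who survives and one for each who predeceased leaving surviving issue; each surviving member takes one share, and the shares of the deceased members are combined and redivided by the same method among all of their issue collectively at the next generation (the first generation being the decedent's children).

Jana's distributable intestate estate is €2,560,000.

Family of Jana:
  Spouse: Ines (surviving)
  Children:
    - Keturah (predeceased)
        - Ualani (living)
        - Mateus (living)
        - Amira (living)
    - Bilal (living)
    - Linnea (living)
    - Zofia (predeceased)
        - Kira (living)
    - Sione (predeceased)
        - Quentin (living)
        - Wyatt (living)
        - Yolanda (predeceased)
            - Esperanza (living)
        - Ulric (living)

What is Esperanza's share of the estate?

Ines takes one-half of €2,560,000 = €1,280,000. The remaining €1,280,000 passes to the descendants.
The descendants' portion (€1,280,000) is divided at the children's generation into 5 shares of €256,000. Bilal and Linnea each take €256,000. The 3 shares of the deceased (Keturah, Zofia, and Sione) are combined into a pool of €768,000.
That pool (€768,000) is divided at the grandchildren's generation into 8 shares of €96,000. Ualani, Mateus, Amira, Kira, Quentin, Wyatt, and Ulric each take €96,000. The remaining share for the deceased Yolanda (€96,000) is carried to the next generation.
That pool (€96,000) passes entirely to Esperanza, the sole taker at the great-grandchildren's generation.

Esperanza receives €96,000.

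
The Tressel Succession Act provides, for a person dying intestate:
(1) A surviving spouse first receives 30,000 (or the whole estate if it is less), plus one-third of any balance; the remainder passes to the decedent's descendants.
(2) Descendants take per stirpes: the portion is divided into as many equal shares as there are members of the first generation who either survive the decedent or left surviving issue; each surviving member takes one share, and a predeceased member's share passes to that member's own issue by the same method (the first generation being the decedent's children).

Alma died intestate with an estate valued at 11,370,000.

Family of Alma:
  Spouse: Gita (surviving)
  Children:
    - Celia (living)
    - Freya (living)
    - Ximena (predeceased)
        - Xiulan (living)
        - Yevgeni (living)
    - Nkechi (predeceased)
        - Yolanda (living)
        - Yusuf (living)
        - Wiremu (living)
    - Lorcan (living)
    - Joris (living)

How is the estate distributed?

Gita first takes 30,000, leaving a balance of 11,340,000. Gita then takes one-third of the balance (3,780,000), for a total of 3,810,000. The remaining 7,560,000 passes to the descendants.
The descendants' portion (7,560,000) is divided into 6 shares of 1,260,000: Celia, Freya, Lorcan, and Joris each take 1,260,000; Ximena's 1,260,000 share passes to Ximena's issue; Nkechi's 1,260,000 share passes to Nkechi's issue.
Ximena's share (1,260,000) is divided into 2 shares of 630,000: Xiulan and Yevgeni each take 630,000.
Nkechi's share (1,260,000) is divided into 3 shares of 420,000: Yolanda, Yusuf, and Wiremu each take 420,000.

Gita: 3,810,000; Celia: 1,260,000; Freya: 1,260,000; Xiulan: 630,000; Yevgeni: 630,000; Yolanda: 420,000; Yusuf: 420,000; Wiremu: 420,000; Lorcan: 1,260,000; Joris: 1,260,000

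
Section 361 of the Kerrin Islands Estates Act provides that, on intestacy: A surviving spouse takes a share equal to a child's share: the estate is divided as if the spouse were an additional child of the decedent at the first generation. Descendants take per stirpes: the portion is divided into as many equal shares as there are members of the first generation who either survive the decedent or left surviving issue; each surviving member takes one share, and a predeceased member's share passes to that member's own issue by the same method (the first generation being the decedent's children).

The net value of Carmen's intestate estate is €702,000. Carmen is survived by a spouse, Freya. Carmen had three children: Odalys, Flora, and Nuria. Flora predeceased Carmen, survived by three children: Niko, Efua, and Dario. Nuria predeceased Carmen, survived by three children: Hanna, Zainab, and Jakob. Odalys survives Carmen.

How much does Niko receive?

The spouse counts as an additional share at the children's level, so there are 4 primary shares of €175,500. Freya takes one such share (€175,500).
The children's combined portion (€526,500) is divided into 3 shares of €175,500: Odalys takes €175,500; Flora's €175,500 share passes to Flora's issue; Nuria's €175,500 share passes to Nuria's issue.
Flora's share (€175,500) is divided into 3 shares of €58,500: Niko, Efua, and Dario each take €58,500.
Nuria's share (€175,500) is divided into 3 shares of €58,500: Hanna, Zainab, and Jakob each take €58,500.

Niko receives €58,500.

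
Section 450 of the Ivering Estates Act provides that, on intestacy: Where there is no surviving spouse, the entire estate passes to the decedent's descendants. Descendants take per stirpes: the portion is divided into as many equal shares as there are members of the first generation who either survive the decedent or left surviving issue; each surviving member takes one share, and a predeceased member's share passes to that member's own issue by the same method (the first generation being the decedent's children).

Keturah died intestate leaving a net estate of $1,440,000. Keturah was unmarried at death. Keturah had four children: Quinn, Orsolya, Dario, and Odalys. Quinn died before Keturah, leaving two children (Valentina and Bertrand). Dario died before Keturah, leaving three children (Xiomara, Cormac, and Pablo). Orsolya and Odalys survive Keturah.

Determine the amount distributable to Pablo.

The entire $1,440,000 passes to the descendants.
That amount ($1,440,000) is divided into 4 shares of $360,000: Orsolya and Odalys each take $360,000; Quinn's $360,000 share passes to Quinn's issue; Dario's $360,000 share passes to Dario's issue.
Quinn's share ($360,000) is divided into 2 shares of $180,000: Valentina and Bertrand each take $180,000.
Dario's share ($360,000) is divided into 3 shares of $120,000: Xiomara, Cormac, and Pablo each take $120,000.

Pablo receives $120,000.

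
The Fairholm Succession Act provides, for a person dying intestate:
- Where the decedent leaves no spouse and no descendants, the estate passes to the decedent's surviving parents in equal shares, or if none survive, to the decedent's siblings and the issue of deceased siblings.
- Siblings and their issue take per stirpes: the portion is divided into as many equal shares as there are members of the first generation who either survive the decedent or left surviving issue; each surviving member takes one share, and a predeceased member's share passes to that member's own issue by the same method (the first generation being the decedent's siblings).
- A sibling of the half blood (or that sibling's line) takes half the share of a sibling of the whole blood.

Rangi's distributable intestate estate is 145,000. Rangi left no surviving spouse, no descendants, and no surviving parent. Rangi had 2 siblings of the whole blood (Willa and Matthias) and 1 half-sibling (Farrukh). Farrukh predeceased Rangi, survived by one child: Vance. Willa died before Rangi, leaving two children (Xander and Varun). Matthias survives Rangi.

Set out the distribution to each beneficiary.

The entire 145,000 passes to the siblings and their issue.
Counting each half-blood sibling's line as half a unit, there are 5/2 units in 145,000, so one unit is 58,000. Whole-blood lines (Willa and Matthias) take 58,000 each; half-blood lines (Farrukh) take 29,000 each.
Farrukh's share (29,000) passes entirely to Vance.
Willa's share (58,000) is divided into 2 shares of 29,000: Xander and Varun each take 29,000.

Vance: 29,000; Xander: 29,000; Varun: 29,000; Matthias: 58,000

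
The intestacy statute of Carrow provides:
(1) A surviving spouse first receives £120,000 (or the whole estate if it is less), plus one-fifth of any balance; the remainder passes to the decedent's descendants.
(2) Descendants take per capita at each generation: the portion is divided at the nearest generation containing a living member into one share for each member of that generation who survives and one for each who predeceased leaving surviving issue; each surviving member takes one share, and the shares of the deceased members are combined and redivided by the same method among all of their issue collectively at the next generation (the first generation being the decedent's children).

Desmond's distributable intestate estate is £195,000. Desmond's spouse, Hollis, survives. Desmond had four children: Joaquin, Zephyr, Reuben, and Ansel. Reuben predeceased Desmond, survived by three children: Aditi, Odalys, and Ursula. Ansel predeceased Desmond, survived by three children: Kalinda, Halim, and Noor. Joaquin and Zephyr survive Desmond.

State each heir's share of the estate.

Hollis: £135,000; Joaquin: £15,000; Zephyr: £15,000; Aditi: £5,000; Odalys: £5,000; Ursula: £5,000; Kalinda: £5,000; Halim: £5,000; Noor: £5,000

Hollis first takes £120,000, leaving a balance of £75,000. Hollis then takes one-fifth of the balance (£15,000), for a total of £135,000. The remaining £60,000 passes to the descendants.
The descendants' portion (£60,000) is divided at the children's generation into 4 shares of £15,000. Joaquin and Zephyr each take £15,000. The 2 shares of the deceased (Reuben and Ansel) are combined into a pool of £30,000.
That pool (£30,000) is divided at the grandchildren's generation equally among Aditi, Odalys, Ursula, Kalinda, Halim, and Noor: £5,000 each.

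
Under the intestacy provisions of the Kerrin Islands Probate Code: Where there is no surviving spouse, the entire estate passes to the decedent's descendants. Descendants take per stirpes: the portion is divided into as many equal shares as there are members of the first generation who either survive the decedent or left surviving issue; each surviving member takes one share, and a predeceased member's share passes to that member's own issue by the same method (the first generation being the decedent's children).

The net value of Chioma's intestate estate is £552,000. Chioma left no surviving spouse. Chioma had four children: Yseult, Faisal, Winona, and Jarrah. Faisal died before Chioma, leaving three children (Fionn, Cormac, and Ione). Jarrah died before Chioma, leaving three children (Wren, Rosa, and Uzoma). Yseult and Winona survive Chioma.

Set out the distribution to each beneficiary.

The entire £552,000 passes to the descendants.
That amount (£552,000) is divided into 4 shares of £138,000: Yseult and Winona each take £138,000; Faisal's £138,000 share passes to Faisal's issue; Jarrah's £138,000 share passes to Jarrah's issue.
Faisal's share (£138,000) is divided into 3 shares of £46,000: Fionn, Cormac, and Ione each take £46,000.
Jarrah's share (£138,000) is divided into 3 shares of £46,000: Wren, Rosa, and Uzoma each take £46,000.

Yseult: £138,000; Fionn: £46,000; Cormac: £46,000; Ione: £46,000; Winona: £138,000; Wren: £46,000; Rosa: £46,000; Uzoma: £46,000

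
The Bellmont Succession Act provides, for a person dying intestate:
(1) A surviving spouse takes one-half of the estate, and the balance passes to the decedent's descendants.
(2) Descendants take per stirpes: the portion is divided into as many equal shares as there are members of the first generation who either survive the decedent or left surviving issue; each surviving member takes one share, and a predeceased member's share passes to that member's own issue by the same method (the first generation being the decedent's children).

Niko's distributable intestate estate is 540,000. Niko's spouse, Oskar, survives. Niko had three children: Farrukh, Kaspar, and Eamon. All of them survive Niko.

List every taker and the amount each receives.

Oskar: 270,000; Farrukh: 90,000; Kaspar: 90,000; Eamon: 90,000

Oskar takes one-half of 540,000 = 270,000. The remaining 270,000 passes to the descendants.
The descendants' portion (270,000) is divided into 3 shares of 90,000: Farrukh, Kaspar, and Eamon each take 90,000.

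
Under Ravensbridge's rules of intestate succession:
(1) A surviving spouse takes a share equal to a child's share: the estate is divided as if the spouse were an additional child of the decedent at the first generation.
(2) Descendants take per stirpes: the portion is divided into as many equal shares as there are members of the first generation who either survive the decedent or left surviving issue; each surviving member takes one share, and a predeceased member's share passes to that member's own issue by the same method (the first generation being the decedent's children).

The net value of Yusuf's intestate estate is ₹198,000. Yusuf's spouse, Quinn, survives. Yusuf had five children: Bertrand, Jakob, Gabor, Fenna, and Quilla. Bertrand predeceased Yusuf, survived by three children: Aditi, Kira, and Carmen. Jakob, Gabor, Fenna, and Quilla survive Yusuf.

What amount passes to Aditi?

The spouse counts as an additional share at the children's level, so there are 6 primary shares of ₹33,000. Quinn takes one such share (₹33,000).
The children's combined portion (₹165,000) is divided into 5 shares of ₹33,000: Jakob, Gabor, Fenna, and Quilla each take ₹33,000; Bertrand's ₹33,000 share passes to Bertrand's issue.
Bertrand's share (₹33,000) is divided into 3 shares of ₹11,000: Aditi, Kira, and Carmen each take ₹11,000.

Aditi receives ₹11,000.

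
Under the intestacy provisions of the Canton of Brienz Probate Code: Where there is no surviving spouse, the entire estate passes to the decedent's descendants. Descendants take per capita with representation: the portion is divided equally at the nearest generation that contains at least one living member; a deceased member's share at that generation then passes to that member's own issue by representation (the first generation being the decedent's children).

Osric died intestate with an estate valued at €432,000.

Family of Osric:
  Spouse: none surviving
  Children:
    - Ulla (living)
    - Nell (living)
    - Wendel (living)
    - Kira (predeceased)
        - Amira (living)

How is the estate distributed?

The entire €432,000 passes to the descendants.
That amount (€432,000) is divided into 4 shares of €108,000: Ulla, Nell, and Wendel each take €108,000; Kira's €108,000 share passes to Kira's issue.
Kira's share (€108,000) passes entirely to Amira.

Ulla: €108,000; Nell: €108,000; Wendel: €108,000; Amira: €108,000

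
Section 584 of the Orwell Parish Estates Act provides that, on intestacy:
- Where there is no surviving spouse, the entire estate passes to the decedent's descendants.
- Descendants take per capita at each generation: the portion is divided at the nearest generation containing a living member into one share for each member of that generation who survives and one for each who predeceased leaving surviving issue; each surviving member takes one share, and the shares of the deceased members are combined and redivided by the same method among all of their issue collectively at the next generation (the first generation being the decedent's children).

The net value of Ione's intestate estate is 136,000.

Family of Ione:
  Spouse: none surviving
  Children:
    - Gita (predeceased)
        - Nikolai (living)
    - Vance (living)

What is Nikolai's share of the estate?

The entire 136,000 passes to the descendants.
That amount (136,000) is divided at the children's generation into 2 shares of 68,000. Vance takes 68,000. The remaining share for the deceased Gita (68,000) is carried to the next generation.
That pool (68,000) passes entirely to Nikolai, the sole taker at the grandchildren's generation.

Nikolai receives 68,000.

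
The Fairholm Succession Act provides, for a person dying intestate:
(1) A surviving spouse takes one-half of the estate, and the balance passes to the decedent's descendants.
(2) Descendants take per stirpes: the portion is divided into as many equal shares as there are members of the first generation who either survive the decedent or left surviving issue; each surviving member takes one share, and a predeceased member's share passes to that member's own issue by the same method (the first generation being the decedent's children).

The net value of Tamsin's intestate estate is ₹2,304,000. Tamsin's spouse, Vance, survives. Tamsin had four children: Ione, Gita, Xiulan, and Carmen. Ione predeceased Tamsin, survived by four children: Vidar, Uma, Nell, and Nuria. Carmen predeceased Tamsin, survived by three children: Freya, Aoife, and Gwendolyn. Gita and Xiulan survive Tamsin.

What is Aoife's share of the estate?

Aoife receives ₹96,000.

Vance takes one-half of ₹2,304,000 = ₹1,152,000. The remaining ₹1,152,000 passes to the descendants.
The descendants' portion (₹1,152,000) is divided into 4 shares of ₹288,000: Gita and Xiulan each take ₹288,000; Ione's ₹288,000 share passes to Ione's issue; Carmen's ₹288,000 share passes to Carmen's issue.
Ione's share (₹288,000) is divided into 4 shares of ₹72,000: Vidar, Uma, Nell, and Nuria each take ₹72,000.
Carmen's share (₹288,000) is divided into 3 shares of ₹96,000: Freya, Aoife, and Gwendolyn each take ₹96,000.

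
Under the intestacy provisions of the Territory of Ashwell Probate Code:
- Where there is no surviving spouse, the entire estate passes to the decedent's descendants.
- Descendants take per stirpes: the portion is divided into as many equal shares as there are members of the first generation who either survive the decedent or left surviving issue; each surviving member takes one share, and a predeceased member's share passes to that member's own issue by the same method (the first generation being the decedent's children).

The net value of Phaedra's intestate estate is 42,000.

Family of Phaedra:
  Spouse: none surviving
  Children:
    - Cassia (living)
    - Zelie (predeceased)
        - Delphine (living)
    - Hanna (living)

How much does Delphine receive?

The entire 42,000 passes to the descendants.
That amount (42,000) is divided into 3 shares of 14,000: Cassia and Hanna each take 14,000; Zelie's 14,000 share passes to Zelie's issue.
Zelie's share (14,000) passes entirely to Delphine.

Delphine receives 14,000.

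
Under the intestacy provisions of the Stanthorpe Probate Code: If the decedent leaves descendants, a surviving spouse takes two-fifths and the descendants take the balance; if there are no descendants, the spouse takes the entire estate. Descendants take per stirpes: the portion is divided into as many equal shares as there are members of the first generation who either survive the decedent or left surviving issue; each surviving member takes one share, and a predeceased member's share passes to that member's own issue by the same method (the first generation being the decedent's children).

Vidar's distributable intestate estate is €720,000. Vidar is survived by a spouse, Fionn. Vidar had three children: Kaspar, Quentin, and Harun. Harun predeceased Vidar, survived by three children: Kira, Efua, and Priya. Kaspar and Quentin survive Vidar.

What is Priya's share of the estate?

Fionn takes two-fifths of €720,000 = €288,000. The remaining €432,000 passes to the descendants.
The descendants' portion (€432,000) is divided into 3 shares of €144,000: Kaspar and Quentin each take €144,000; Harun's €144,000 share passes to Harun's issue.
Harun's share (€144,000) is divided into 3 shares of €48,000: Kira, Efua, and Priya each take €48,000.

Priya receives €48,000.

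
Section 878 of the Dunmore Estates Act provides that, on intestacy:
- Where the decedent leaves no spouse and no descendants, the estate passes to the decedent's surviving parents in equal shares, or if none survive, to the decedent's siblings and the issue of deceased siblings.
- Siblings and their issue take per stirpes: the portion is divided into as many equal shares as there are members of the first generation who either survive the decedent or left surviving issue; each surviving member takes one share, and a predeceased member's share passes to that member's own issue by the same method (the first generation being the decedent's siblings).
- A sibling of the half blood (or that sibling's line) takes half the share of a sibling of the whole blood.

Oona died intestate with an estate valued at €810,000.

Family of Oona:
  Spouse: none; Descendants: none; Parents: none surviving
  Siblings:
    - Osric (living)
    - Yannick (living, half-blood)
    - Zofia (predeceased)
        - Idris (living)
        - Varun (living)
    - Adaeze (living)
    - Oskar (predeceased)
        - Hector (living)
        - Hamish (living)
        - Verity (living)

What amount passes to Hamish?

Hamish receives €60,000.

The entire €810,000 passes to the siblings and their issue.
Counting each half-blood sibling's line as half a unit, there are 9/2 units in €810,000, so one unit is €180,000. Whole-blood lines (Osric, Zofia, Adaeze, and Oskar) take €180,000 each; half-blood lines (Yannick) take €90,000 each.
Zofia's share (€180,000) is divided into 2 shares of €90,000: Idris and Varun each take €90,000.
Oskar's share (€180,000) is divided into 3 shares of €60,000: Hector, Hamish, and Verity each take €60,000.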